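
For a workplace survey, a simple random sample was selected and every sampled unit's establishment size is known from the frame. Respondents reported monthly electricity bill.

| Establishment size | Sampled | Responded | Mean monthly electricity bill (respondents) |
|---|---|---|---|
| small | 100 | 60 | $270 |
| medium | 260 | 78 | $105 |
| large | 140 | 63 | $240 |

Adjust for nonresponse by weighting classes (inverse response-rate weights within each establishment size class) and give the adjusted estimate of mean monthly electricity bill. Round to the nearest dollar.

$176

Response rates by class: small 60/100 = 60%, medium 78/260 = 30%, large 63/140 = 45%.
Weighting each respondent by the inverse class response rate inflates each class back to its sampled size, so the class weight is n_sampled:
  small: 100 × 270 = 27,000
  medium: 260 × 105 = 27,300
  large: 140 × 240 = 33,600
Adjusted estimate = 87,900 / 500 = 175.8 → $176.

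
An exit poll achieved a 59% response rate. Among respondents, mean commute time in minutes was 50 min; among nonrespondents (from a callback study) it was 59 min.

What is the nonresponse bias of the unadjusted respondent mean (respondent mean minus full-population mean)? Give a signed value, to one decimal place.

-3.7

Nonresponse fraction = 1 − 0.59 = 0.41.
Bias = (nonresponse fraction) × (respondent mean − nonrespondent mean)
     = 0.41 × (50 − 59) = 0.41 × -9 = -3.69.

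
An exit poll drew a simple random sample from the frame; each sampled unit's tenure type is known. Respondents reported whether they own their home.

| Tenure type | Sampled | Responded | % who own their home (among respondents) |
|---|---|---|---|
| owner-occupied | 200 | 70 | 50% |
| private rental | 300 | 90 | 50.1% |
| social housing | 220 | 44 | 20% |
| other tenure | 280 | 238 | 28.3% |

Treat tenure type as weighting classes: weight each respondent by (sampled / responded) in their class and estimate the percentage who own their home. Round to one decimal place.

37.4%

Response rates by class: owner-occupied 70/200 = 35%, private rental 90/300 = 30%, social housing 44/220 = 20%, other tenure 238/280 = 85%.
With weight = n_sampled/n_responded per class, the weighted class total is n_sampled:
  owner-occupied: 200 × 50 = 10,000
  private rental: 300 × 50.1 = 15,030
  social housing: 220 × 20 = 4400
  other tenure: 280 × 28.3 = 7924
Adjusted estimate = 37,354 / 1,000 = 37.354 → 37.4%.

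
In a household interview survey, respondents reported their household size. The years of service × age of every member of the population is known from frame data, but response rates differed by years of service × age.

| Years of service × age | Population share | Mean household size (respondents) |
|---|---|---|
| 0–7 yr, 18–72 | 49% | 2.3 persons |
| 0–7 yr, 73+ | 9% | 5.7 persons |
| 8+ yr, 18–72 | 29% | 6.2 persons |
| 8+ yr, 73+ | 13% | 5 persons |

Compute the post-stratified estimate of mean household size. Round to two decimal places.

Post-stratification weights by population share, not respondent share:
  0–7 yr, 18–72: 0.49 × 2.3 = 1.127
  0–7 yr, 73+: 0.09 × 5.7 = 0.513
  8+ yr, 18–72: 0.29 × 6.2 = 1.798
  8+ yr, 73+: 0.13 × 5 = 0.65
Post-stratified estimate = 4.088 → 4.09.

4.09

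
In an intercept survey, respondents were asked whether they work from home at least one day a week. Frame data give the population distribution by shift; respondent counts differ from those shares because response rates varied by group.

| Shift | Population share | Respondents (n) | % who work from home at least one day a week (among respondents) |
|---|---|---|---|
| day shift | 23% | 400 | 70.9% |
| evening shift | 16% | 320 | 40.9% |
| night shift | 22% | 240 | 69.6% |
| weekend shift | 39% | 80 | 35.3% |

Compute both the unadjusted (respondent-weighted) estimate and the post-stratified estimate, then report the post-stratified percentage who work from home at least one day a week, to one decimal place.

Without adjustment, the pooled respondent share is:
  (400/1040)×70.9 + (320/1040)×40.9 + (240/1040)×69.6 + (80/1040)×35.3 = 58.6308%
Post-stratifying to population shares instead:
  0.23×70.9 + 0.16×40.9 + 0.22×69.6 + 0.39×35.3 = 51.93%

51.9%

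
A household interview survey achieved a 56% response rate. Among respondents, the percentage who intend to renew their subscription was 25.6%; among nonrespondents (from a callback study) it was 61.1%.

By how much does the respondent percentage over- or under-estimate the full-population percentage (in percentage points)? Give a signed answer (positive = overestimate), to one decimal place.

Nonresponse fraction = 1 − 0.56 = 0.44.
Bias = (nonresponse fraction) × (respondent percentage − nonrespondent percentage)
     = 0.44 × (25.6 − 61.1) = 0.44 × -35.5 = -15.62.

-15.6 percentage points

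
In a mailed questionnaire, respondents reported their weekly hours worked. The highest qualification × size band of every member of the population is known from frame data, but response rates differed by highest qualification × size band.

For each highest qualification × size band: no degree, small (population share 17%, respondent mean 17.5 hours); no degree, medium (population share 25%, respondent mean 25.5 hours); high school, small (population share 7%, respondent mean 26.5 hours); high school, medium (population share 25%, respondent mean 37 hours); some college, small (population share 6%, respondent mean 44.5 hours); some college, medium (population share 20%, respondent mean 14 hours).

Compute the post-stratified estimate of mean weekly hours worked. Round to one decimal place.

25.9

Post-stratification weights by population share, not respondent share:
  no degree, small: 0.17 × 17.5 = 2.975
  no degree, medium: 0.25 × 25.5 = 6.375
  high school, small: 0.07 × 26.5 = 1.855
  high school, medium: 0.25 × 37 = 9.25
  some college, small: 0.06 × 44.5 = 2.67
  some college, medium: 0.2 × 14 = 2.8
Post-stratified estimate = 25.925 → 25.9.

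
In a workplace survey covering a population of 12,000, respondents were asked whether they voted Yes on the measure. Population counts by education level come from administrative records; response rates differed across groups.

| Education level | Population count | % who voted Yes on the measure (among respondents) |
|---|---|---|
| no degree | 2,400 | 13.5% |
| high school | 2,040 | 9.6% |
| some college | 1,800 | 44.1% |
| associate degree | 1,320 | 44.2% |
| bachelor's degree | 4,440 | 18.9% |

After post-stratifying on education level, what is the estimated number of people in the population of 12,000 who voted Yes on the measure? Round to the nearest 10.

Apply each group's respondent rate to its population count:
  no degree: 2,400 × 13.5% = 324
  high school: 2,040 × 9.6% = 195.84
  some college: 1,800 × 44.1% = 793.8
  associate degree: 1,320 × 44.2% = 583.44
  bachelor's degree: 4,440 × 18.9% = 839.16
Estimated total = 2736.24 → 2,740.

2,740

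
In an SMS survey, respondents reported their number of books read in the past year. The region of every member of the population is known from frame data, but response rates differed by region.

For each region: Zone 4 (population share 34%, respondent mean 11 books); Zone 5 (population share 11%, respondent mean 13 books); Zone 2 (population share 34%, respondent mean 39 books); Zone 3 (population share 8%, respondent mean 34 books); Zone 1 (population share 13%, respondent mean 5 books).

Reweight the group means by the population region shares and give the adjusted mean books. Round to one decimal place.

Weight each group's respondent value by its population share:
  Zone 4: 0.34 × 11 = 3.74
  Zone 5: 0.11 × 13 = 1.43
  Zone 2: 0.34 × 39 = 13.26
  Zone 3: 0.08 × 34 = 2.72
  Zone 1: 0.13 × 5 = 0.65
Post-stratified estimate = 21.8 → 21.8.

21.8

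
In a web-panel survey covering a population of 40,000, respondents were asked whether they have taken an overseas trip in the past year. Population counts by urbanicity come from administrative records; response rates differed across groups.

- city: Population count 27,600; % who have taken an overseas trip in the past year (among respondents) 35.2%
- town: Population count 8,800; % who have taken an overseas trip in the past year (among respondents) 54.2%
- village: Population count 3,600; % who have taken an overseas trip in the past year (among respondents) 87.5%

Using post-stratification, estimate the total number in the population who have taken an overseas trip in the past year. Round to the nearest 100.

17,600

Estimated count per cell = population count × respondent percentage:
  city: 27,600 × 35.2% = 9715.2
  town: 8,800 × 54.2% = 4769.6
  village: 3,600 × 87.5% = 3150
Estimated total = 17634.8 → 17,600.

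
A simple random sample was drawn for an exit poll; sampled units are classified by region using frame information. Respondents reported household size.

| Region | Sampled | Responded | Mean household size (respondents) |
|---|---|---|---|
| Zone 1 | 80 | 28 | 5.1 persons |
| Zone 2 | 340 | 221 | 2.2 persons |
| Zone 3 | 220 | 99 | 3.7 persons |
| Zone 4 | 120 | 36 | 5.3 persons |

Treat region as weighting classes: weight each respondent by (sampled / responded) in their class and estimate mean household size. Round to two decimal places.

3.43

Class response rates: Zone 1 28/80 = 35%, Zone 2 221/340 = 65%, Zone 3 99/220 = 45%, Zone 4 36/120 = 30%.
Each respondent's weight = sampled/responded in their class; summing within a class gives n_sampled, so:
  Zone 1: 80 × 5.1 = 408
  Zone 2: 340 × 2.2 = 748
  Zone 3: 220 × 3.7 = 814
  Zone 4: 120 × 5.3 = 636
Adjusted estimate = 2606 / 760 = 3.42895 → 3.43.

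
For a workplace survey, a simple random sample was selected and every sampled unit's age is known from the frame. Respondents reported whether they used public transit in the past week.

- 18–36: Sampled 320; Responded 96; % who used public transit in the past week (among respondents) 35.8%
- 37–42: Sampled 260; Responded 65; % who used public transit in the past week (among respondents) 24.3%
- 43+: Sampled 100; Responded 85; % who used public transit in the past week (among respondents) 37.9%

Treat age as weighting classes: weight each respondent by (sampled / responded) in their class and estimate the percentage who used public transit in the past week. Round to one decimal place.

Response rates by class: 18–36 96/320 = 30%, 37–42 65/260 = 25%, 43+ 85/100 = 85%.
Inverse-response-rate weighting restores each class to its sampled count, so class totals weight by n_sampled:
  18–36: 320 × 35.8 = 11,456
  37–42: 260 × 24.3 = 6318
  43+: 100 × 37.9 = 3790
Adjusted estimate = 21,564 / 680 = 31.7118 → 31.7%.

31.7%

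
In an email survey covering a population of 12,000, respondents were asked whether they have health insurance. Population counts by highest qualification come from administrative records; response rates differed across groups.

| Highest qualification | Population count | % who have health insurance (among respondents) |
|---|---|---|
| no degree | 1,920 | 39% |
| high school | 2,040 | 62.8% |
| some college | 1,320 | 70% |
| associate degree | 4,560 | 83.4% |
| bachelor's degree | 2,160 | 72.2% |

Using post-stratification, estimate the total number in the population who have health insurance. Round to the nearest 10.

Apply each group's respondent rate to its population count:
  no degree: 1,920 × 39% = 748.8
  high school: 2,040 × 62.8% = 1281.12
  some college: 1,320 × 70% = 924
  associate degree: 4,560 × 83.4% = 3803.04
  bachelor's degree: 2,160 × 72.2% = 1559.52
Estimated total = 8316.48 → 8,320.

8,320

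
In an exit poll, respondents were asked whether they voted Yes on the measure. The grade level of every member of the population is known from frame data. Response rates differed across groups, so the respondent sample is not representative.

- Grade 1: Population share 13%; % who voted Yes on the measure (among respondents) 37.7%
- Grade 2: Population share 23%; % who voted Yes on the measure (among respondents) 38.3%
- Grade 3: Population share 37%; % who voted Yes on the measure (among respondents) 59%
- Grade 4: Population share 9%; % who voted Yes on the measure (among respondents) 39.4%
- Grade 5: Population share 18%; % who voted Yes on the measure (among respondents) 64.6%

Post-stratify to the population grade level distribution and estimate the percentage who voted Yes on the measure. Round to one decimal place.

Reweight to the known grade level distribution:
  Grade 1: 0.13 × 37.7 = 4.901
  Grade 2: 0.23 × 38.3 = 8.809
  Grade 3: 0.37 × 59 = 21.83
  Grade 4: 0.09 × 39.4 = 3.546
  Grade 5: 0.18 × 64.6 = 11.628
Post-stratified estimate = 50.714 → 50.7%.

50.7%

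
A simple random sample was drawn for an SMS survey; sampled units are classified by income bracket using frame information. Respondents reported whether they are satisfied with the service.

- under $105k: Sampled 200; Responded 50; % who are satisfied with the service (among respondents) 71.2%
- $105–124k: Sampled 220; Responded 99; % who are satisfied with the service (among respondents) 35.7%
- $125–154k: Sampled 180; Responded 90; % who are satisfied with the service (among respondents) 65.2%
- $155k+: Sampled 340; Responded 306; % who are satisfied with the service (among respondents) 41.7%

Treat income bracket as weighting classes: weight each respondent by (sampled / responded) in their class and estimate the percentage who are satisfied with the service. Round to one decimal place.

Response rates by class: under $105k 50/200 = 25%, $105–124k 99/220 = 45%, $125–154k 90/180 = 50%, $155k+ 306/340 = 90%.
Weighting each respondent by the inverse class response rate inflates each class back to its sampled size, so the class weight is n_sampled:
  under $105k: 200 × 71.2 = 14,240
  $105–124k: 220 × 35.7 = 7854
  $125–154k: 180 × 65.2 = 11,736
  $155k+: 340 × 41.7 = 14178
Adjusted estimate = 48,008 / 940 = 51.0723 → 51.1%.

51.1%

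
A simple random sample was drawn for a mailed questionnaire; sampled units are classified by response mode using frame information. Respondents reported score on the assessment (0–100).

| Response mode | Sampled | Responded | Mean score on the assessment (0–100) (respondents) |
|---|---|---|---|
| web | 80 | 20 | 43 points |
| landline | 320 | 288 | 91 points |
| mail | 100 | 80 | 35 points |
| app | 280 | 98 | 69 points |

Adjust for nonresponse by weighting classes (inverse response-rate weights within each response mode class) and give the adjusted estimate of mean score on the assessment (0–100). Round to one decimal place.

71.0

Class response rates: web 20/80 = 25%, landline 288/320 = 90%, mail 80/100 = 80%, app 98/280 = 35%.
Weighting each respondent by the inverse class response rate inflates each class back to its sampled size, so the class weight is n_sampled:
  web: 80 × 43 = 3440
  landline: 320 × 91 = 29,120
  mail: 100 × 35 = 3500
  app: 280 × 69 = 19,320
Adjusted estimate = 55,380 / 780 = 71 → 71.0.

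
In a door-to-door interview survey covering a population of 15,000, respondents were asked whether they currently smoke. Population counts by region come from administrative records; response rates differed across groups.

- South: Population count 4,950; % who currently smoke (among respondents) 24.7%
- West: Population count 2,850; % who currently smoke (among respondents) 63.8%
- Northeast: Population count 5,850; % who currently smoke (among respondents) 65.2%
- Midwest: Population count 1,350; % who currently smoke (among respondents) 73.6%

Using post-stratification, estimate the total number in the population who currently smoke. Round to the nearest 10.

Each cell contributes its population count × the respondent rate:
  South: 4,950 × 24.7% = 1222.65
  West: 2,850 × 63.8% = 1818.3
  Northeast: 5,850 × 65.2% = 3814.2
  Midwest: 1,350 × 73.6% = 993.6
Estimated total = 7848.75 → 7,850.

7,850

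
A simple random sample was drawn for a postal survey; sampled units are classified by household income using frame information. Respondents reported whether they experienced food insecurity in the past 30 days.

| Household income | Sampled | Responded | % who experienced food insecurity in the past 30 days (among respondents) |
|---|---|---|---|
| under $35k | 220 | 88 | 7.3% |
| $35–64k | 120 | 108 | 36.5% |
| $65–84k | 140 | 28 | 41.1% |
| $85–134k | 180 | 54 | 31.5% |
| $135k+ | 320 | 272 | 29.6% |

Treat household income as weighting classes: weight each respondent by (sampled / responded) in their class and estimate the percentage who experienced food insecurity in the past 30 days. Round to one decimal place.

27.4%

Response rates by class: under $35k 88/220 = 40%, $35–64k 108/120 = 90%, $65–84k 28/140 = 20%, $85–134k 54/180 = 30%, $135k+ 272/320 = 85%.
Each respondent's weight = sampled/responded in their class; summing within a class gives n_sampled, so:
  under $35k: 220 × 7.3 = 1606
  $35–64k: 120 × 36.5 = 4380
  $65–84k: 140 × 41.1 = 5754
  $85–134k: 180 × 31.5 = 5670
  $135k+: 320 × 29.6 = 9472
Adjusted estimate = 26,882 / 980 = 27.4306 → 27.4%.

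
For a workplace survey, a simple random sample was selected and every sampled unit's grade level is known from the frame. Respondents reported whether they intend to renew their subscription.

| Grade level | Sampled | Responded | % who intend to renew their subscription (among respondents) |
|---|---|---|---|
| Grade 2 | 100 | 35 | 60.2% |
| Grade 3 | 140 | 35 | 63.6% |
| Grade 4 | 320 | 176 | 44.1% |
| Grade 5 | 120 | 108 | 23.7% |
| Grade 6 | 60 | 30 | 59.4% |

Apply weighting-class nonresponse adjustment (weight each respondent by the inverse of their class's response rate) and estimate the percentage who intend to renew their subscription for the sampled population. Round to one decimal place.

Class response rates: Grade 2 35/100 = 35%, Grade 3 35/140 = 25%, Grade 4 176/320 = 55%, Grade 5 108/120 = 90%, Grade 6 30/60 = 50%.
Inverse-response-rate weighting restores each class to its sampled count, so class totals weight by n_sampled:
  Grade 2: 100 × 60.2 = 6020
  Grade 3: 140 × 63.6 = 8904
  Grade 4: 320 × 44.1 = 14,112
  Grade 5: 120 × 23.7 = 2844
  Grade 6: 60 × 59.4 = 3564
Adjusted estimate = 35,444 / 740 = 47.8973 → 47.9%.

47.9%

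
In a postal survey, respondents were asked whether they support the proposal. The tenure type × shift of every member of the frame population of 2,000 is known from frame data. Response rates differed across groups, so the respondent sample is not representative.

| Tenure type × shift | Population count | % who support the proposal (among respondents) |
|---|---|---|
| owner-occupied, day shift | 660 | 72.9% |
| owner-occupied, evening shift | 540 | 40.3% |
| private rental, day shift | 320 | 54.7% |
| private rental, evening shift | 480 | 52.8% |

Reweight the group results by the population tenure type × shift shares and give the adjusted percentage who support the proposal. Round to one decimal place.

Each cell contributes population-share × respondent value:
  owner-occupied, day shift: (660/2,000) × 72.9 = 24.057
  owner-occupied, evening shift: (540/2,000) × 40.3 = 10.881
  private rental, day shift: (320/2,000) × 54.7 = 8.752
  private rental, evening shift: (480/2,000) × 52.8 = 12.672
Post-stratified estimate = 56.362 → 56.4%.

56.4%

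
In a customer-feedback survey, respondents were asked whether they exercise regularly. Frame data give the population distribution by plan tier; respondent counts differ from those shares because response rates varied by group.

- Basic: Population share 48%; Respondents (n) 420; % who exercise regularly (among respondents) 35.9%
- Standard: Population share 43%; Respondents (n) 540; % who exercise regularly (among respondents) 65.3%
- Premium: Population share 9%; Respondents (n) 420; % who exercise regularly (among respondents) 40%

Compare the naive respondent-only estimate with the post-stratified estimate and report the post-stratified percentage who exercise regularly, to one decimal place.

48.9%

Without adjustment, the pooled respondent share is:
  (420/1380)×35.9 + (540/1380)×65.3 + (420/1380)×40 = 48.6522%
Post-stratifying to population shares instead:
  0.48×35.9 + 0.43×65.3 + 0.09×40 = 48.911%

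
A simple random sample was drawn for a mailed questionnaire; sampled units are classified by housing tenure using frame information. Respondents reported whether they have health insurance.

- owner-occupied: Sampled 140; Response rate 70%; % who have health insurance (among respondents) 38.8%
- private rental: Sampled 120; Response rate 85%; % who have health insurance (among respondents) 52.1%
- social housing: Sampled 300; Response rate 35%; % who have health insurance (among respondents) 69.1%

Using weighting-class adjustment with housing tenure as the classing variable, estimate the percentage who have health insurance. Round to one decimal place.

57.9%

Each respondent's weight = sampled/responded in their class; summing within a class gives n_sampled, so:
  owner-occupied: 140 × 38.8 = 5432
  private rental: 120 × 52.1 = 6252
  social housing: 300 × 69.1 = 20,730
Adjusted estimate = 32,414 / 560 = 57.8821 → 57.9%.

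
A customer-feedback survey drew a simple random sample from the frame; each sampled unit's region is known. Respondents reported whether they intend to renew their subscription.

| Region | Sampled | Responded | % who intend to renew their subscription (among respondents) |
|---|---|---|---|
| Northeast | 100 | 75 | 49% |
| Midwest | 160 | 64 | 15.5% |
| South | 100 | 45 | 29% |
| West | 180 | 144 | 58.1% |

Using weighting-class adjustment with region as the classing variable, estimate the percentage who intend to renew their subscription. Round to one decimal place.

Class response rates: Northeast 75/100 = 75%, Midwest 64/160 = 40%, South 45/100 = 45%, West 144/180 = 80%.
Inverse-response-rate weighting restores each class to its sampled count, so class totals weight by n_sampled:
  Northeast: 100 × 49 = 4900
  Midwest: 160 × 15.5 = 2480
  South: 100 × 29 = 2900
  West: 180 × 58.1 = 10,458
Adjusted estimate = 20,738 / 540 = 38.4037 → 38.4%.

38.4%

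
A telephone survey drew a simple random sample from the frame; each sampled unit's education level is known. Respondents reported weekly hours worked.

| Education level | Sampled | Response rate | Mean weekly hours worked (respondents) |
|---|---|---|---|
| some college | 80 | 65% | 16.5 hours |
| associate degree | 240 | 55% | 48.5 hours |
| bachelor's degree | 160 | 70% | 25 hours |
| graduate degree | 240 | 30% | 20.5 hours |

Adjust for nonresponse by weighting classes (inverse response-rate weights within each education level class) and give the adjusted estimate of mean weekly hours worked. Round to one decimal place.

30.4

With weight = n_sampled/n_responded per class, the weighted class total is n_sampled:
  some college: 80 × 16.5 = 1320
  associate degree: 240 × 48.5 = 11,640
  bachelor's degree: 160 × 25 = 4000
  graduate degree: 240 × 20.5 = 4920
Adjusted estimate = 21,880 / 720 = 30.3889 → 30.4.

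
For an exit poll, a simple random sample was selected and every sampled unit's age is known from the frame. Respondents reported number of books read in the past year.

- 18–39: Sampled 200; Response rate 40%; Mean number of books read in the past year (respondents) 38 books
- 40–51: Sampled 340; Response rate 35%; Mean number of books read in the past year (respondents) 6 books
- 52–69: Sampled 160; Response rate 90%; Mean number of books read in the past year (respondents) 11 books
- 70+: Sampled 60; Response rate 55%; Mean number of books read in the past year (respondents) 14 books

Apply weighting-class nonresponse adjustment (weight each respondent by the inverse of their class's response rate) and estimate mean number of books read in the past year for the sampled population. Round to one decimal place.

Inverse-response-rate weighting restores each class to its sampled count, so class totals weight by n_sampled:
  18–39: 200 × 38 = 7600
  40–51: 340 × 6 = 2040
  52–69: 160 × 11 = 1760
  70+: 60 × 14 = 840
Adjusted estimate = 12,240 / 760 = 16.1053 → 16.1.

16.1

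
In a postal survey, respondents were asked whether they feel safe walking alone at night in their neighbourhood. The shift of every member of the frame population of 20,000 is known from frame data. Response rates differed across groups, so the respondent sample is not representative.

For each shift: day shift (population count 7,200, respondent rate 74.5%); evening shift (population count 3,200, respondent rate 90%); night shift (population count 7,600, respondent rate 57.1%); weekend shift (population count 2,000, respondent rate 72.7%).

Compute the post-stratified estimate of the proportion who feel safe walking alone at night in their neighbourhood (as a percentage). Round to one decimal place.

Post-stratification weights by population share, not respondent share:
  day shift: (7,200/20,000) × 74.5 = 26.82
  evening shift: (3,200/20,000) × 90 = 14.4
  night shift: (7,600/20,000) × 57.1 = 21.698
  weekend shift: (2,000/20,000) × 72.7 = 7.27
Post-stratified estimate = 70.188 → 70.2%.

70.2%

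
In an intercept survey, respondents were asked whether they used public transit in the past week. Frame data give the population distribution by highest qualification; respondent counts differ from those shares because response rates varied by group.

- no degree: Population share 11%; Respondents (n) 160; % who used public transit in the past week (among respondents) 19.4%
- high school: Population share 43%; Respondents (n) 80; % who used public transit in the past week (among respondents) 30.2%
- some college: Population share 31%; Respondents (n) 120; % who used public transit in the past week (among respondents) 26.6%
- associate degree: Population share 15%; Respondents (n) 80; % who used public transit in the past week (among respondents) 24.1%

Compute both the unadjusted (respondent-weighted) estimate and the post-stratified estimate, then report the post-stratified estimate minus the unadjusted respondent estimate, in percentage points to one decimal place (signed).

Naive respondent-only estimate (weights = respondent counts):
  (160/440)×19.4 + (80/440)×30.2 + (120/440)×26.6 + (80/440)×24.1 = 24.1818%
Post-stratified estimate weights by population shares:
  0.11×19.4 + 0.43×30.2 + 0.31×26.6 + 0.15×24.1 = 26.981%
Difference = 26.981 − 24.1818 = 2.7992 pp.

+2.8 percentage points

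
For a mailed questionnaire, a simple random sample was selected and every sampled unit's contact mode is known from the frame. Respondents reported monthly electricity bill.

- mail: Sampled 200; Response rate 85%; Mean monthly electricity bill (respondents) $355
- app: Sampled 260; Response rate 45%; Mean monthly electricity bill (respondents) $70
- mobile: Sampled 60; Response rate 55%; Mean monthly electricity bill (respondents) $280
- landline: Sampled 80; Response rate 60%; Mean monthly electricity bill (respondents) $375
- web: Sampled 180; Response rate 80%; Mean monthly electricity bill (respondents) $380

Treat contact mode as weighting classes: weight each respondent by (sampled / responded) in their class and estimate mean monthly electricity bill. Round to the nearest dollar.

Inverse-response-rate weighting restores each class to its sampled count, so class totals weight by n_sampled:
  mail: 200 × 355 = 71,000
  app: 260 × 70 = 18,200
  mobile: 60 × 280 = 16,800
  landline: 80 × 375 = 30,000
  web: 180 × 380 = 68,400
Adjusted estimate = 204,400 / 780 = 262.051 → $262.

$262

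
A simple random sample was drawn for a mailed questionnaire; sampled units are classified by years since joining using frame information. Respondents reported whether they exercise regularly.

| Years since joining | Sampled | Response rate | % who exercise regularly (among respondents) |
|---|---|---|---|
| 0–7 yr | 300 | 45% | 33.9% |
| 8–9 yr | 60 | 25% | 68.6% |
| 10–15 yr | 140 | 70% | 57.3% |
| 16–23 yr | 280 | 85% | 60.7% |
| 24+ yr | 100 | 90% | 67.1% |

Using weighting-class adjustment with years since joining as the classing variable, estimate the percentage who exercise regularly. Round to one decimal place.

Inverse-response-rate weighting restores each class to its sampled count, so class totals weight by n_sampled:
  0–7 yr: 300 × 33.9 = 10,170
  8–9 yr: 60 × 68.6 = 4116
  10–15 yr: 140 × 57.3 = 8022
  16–23 yr: 280 × 60.7 = 16,996
  24+ yr: 100 × 67.1 = 6710
Adjusted estimate = 46,014 / 880 = 52.2886 → 52.3%.

52.3%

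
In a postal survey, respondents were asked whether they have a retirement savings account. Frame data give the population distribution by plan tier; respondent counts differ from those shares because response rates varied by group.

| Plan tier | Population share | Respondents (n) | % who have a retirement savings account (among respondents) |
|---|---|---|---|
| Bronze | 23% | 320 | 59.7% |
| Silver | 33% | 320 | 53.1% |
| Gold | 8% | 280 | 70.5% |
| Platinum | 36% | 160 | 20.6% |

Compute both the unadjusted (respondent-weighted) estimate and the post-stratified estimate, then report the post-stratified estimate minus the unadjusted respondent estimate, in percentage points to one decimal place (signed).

-10.4 percentage points

Unadjusted (pooled respondent) estimate weights by respondent counts:
  (320/1080)×59.7 + (320/1080)×53.1 + (280/1080)×70.5 + (160/1080)×20.6 = 54.7519%
Post-stratifying to population shares instead:
  0.23×59.7 + 0.33×53.1 + 0.08×70.5 + 0.36×20.6 = 44.31%
Difference = 44.31 − 54.7519 = -10.4419 pp.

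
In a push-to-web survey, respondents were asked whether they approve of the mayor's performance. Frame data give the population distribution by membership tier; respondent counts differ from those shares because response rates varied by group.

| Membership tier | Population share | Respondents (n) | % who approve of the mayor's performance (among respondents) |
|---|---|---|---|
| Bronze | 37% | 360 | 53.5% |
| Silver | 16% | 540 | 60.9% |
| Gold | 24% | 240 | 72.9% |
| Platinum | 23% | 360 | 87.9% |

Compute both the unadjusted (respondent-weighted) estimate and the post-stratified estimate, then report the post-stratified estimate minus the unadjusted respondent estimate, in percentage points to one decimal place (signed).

Unadjusted (pooled respondent) estimate weights by respondent counts:
  (360/1500)×53.5 + (540/1500)×60.9 + (240/1500)×72.9 + (360/1500)×87.9 = 67.524%
Reweighting by population membership tier shares:
  0.37×53.5 + 0.16×60.9 + 0.24×72.9 + 0.23×87.9 = 67.252%
Difference = 67.252 − 67.524 = -0.272 pp.

-0.3 percentage points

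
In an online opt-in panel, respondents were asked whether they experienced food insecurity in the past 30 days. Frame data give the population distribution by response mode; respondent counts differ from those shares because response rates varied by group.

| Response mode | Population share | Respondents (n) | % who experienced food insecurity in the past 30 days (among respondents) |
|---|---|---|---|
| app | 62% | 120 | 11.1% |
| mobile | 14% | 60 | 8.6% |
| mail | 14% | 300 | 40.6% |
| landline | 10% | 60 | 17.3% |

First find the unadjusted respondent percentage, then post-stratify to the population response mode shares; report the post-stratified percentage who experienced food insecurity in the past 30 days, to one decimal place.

Naive respondent-only estimate (weights = respondent counts):
  (120/540)×11.1 + (60/540)×8.6 + (300/540)×40.6 + (60/540)×17.3 = 27.9%
Reweighting by population response mode shares:
  0.62×11.1 + 0.14×8.6 + 0.14×40.6 + 0.1×17.3 = 15.5%

15.5%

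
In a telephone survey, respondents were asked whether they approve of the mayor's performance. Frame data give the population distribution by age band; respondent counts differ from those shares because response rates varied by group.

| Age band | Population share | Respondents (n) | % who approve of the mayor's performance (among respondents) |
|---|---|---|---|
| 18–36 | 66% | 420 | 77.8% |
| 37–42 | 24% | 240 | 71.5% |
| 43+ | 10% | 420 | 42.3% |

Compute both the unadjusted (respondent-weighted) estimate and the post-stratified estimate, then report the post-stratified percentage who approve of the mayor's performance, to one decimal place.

Without adjustment, the pooled respondent share is:
  (420/1080)×77.8 + (240/1080)×71.5 + (420/1080)×42.3 = 62.5944%
Post-stratifying to population shares instead:
  0.66×77.8 + 0.24×71.5 + 0.1×42.3 = 72.738%

72.7%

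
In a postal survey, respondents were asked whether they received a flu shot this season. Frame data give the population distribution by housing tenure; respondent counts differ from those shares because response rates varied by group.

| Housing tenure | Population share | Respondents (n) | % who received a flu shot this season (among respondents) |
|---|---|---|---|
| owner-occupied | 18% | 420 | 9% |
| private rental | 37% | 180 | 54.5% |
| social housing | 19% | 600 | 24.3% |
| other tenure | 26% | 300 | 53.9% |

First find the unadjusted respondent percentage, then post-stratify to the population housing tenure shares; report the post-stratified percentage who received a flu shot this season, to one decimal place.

40.4%

Without adjustment, the pooled respondent share is:
  (420/1500)×9 + (180/1500)×54.5 + (600/1500)×24.3 + (300/1500)×53.9 = 29.56%
Post-stratifying to population shares instead:
  0.18×9 + 0.37×54.5 + 0.19×24.3 + 0.26×53.9 = 40.416%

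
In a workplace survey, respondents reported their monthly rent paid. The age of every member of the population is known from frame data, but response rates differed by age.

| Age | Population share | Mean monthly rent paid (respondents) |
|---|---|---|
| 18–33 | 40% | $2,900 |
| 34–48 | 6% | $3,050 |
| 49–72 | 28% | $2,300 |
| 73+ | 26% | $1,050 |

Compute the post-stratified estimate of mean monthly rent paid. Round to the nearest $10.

Weight each group's respondent value by its population share:
  18–33: 0.4 × 2900 = 1160
  34–48: 0.06 × 3050 = 183
  49–72: 0.28 × 2300 = 644
  73+: 0.26 × 1050 = 273
Post-stratified estimate = 2260 → $2,260.

$2,260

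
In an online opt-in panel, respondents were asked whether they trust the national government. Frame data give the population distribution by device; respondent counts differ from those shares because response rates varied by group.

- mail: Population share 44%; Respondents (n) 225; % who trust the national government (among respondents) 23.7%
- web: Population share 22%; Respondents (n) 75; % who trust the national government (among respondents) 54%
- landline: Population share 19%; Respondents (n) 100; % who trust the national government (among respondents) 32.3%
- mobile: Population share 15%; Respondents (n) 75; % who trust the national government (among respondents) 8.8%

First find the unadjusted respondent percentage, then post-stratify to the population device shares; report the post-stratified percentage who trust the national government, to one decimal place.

Without adjustment, the pooled respondent share is:
  (225/475)×23.7 + (75/475)×54 + (100/475)×32.3 + (75/475)×8.8 = 27.9421%
Reweighting by population device shares:
  0.44×23.7 + 0.22×54 + 0.19×32.3 + 0.15×8.8 = 29.765%

29.8%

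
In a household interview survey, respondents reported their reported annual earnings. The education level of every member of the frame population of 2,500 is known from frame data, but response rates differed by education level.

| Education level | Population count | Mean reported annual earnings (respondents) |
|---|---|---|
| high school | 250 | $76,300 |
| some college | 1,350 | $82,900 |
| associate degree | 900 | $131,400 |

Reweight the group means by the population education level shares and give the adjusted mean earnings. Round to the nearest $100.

Post-stratification weights by population share, not respondent share:
  high school: (250/2,500) × 76,300 = 7630
  some college: (1,350/2,500) × 82,900 = 44,766
  associate degree: (900/2,500) × 131,400 = 47,304
Post-stratified estimate = 99,700 → $99,700.

$99,700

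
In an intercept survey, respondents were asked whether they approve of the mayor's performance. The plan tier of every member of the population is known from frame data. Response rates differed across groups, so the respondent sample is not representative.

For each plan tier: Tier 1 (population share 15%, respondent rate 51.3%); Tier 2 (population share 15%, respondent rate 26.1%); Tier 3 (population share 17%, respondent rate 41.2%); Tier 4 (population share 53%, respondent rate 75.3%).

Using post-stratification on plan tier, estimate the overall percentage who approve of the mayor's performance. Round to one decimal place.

58.5%

Each cell contributes population-share × respondent value:
  Tier 1: 0.15 × 51.3 = 7.695
  Tier 2: 0.15 × 26.1 = 3.915
  Tier 3: 0.17 × 41.2 = 7.004
  Tier 4: 0.53 × 75.3 = 39.909
Post-stratified estimate = 58.523 → 58.5%.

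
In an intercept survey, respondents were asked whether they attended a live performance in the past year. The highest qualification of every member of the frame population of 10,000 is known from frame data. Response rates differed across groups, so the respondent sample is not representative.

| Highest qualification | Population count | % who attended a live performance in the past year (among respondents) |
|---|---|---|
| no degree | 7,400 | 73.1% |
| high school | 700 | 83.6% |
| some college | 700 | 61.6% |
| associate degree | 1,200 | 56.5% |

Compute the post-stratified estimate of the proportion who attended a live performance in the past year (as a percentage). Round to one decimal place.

Each cell contributes population-share × respondent value:
  no degree: (7,400/10,000) × 73.1 = 54.094
  high school: (700/10,000) × 83.6 = 5.852
  some college: (700/10,000) × 61.6 = 4.312
  associate degree: (1,200/10,000) × 56.5 = 6.78
Post-stratified estimate = 71.038 → 71.0%.

71.0%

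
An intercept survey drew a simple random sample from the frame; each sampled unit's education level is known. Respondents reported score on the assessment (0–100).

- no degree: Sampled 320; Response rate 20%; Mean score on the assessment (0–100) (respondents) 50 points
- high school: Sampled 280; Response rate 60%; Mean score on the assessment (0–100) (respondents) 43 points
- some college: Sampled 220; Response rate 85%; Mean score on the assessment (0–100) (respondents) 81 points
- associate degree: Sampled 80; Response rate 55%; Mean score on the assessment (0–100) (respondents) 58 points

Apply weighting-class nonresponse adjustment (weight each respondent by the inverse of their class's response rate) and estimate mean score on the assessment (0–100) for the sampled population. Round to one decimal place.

Each respondent's weight = sampled/responded in their class; summing within a class gives n_sampled, so:
  no degree: 320 × 50 = 16,000
  high school: 280 × 43 = 12,040
  some college: 220 × 81 = 17,820
  associate degree: 80 × 58 = 4640
Adjusted estimate = 50,500 / 900 = 56.1111 → 56.1.

56.1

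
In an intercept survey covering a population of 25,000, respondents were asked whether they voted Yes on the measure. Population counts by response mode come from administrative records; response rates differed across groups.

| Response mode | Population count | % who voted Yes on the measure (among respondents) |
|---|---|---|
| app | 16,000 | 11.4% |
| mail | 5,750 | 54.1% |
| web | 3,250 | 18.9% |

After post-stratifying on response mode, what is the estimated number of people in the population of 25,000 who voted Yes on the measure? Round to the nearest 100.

5,500

Each cell contributes its population count × the respondent rate:
  app: 16,000 × 11.4% = 1824
  mail: 5,750 × 54.1% = 3110.75
  web: 3,250 × 18.9% = 614.25
Estimated total = 5549 → 5,500.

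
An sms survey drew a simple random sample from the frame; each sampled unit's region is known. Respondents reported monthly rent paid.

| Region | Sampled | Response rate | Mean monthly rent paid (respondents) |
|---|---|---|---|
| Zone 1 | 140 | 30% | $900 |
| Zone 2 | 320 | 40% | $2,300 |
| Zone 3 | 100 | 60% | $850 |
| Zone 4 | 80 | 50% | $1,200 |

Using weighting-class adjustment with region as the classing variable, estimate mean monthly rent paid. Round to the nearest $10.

$1,630

With weight = n_sampled/n_responded per class, the weighted class total is n_sampled:
  Zone 1: 140 × 900 = 126,000
  Zone 2: 320 × 2300 = 736,000
  Zone 3: 100 × 850 = 85,000
  Zone 4: 80 × 1200 = 96,000
Adjusted estimate = 1,043,000 / 640 = 1629.69 → $1,630.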